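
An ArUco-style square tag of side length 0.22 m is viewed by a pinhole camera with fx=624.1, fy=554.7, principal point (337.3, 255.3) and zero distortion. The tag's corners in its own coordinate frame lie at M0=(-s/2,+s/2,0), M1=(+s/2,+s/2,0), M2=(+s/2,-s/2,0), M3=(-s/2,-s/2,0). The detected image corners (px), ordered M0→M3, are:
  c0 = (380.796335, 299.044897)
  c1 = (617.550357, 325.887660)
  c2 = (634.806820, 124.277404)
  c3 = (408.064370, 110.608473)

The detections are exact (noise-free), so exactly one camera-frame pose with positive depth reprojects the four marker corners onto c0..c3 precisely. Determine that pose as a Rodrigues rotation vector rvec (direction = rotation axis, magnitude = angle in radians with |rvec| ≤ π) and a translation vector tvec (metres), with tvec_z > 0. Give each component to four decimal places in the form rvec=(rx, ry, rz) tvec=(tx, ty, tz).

Intrinsics K: fx=624.1, fy=554.7, cx=337.3, cy=255.3
Marker side s = 0.22 m; corners in marker frame (Z=0):
  M0 = (-0.1100, +0.1100, 0)
  M1 = (+0.1100, +0.1100, 0)
  M2 = (+0.1100, -0.1100, 0)
  M3 = (-0.1100, -0.1100, 0)
Detected image corners:
  c0 = (380.796335, 299.044897) px
  c1 = (617.550357, 325.887660) px
  c2 = (634.806820, 124.277404) px
  c3 = (408.064370, 110.608473) px
Planar DLT: solve 8×8 A·h = b for H (H[2,2]=1):
  H  [+908.00742 -216.02120 +506.96069]
  H  [+30.32739 +837.46493 +212.23971]
  H  [-0.28382 -0.22363 +1.00000]
B = K⁻¹H; ‖b₁‖=1.643629, ‖b₂‖=1.643629; λ = 2/(‖b₁‖+‖b₂‖) = 0.608410, sign → tz>0 ⇒ λ=+0.608410
r₁ = λ·B[:,0] = (+0.97851,+0.11274,-0.17268); r₂ = λ·B[:,1] = (-0.13706,+0.98117,-0.13606)
r₃ = r₁×r₂ = (+0.15409,+0.15680,+0.97554); SVD([r₁ r₂ r₃]) → R = UVᵀ:
  R  [+0.97851 -0.13706 +0.15409]
  R  [+0.11274 +0.98117 +0.15680]
  R  [-0.17268 -0.13606 +0.97554]
t = (+0.16540, -0.04723, +0.60841) m
tr R = 2.935216; θ = arccos((tr R − 1)/2) = 0.255220 rad = 14.623°
axis k = ((R−Rᵀ)₃₂, (R−Rᵀ)₁₃, (R−Rᵀ)₂₁) / (2 sinθ) = (-0.580014, +0.647170, +0.494727)
rvec = θ·k = (-0.148031, +0.165171, +0.126264)

rvec=(-0.1480, 0.1652, 0.1263) tvec=(0.1654, -0.0472, 0.6084)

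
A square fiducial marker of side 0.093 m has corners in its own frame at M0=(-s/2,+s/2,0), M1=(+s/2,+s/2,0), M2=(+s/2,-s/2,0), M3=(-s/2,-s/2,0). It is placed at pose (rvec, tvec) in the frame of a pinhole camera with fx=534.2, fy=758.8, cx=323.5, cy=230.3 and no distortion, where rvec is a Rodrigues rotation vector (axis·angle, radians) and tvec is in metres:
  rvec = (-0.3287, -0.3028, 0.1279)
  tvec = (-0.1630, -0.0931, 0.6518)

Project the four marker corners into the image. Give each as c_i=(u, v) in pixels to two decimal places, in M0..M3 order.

c0=(143.17, 160.39) c1=(222.69, 181.84) c2=(232.77, 86.64) c3=(157.42, 62.54)

Intrinsics K: fx=534.2, fy=758.8, cx=323.5, cy=230.3
Marker side s = 0.093 m; corners in marker frame (Z=0):
  M0 = (-0.0465, +0.0465, 0)
  M1 = (+0.0465, +0.0465, 0)
  M2 = (+0.0465, -0.0465, 0)
  M3 = (-0.0465, -0.0465, 0)
rvec = (-0.3287, -0.3028, 0.1279), |rvec| = θ = 0.46485 rad = 26.634°
Rodrigues: sinθ=0.44829, 1−cosθ=0.10611; R = I + sinθ·[k]× + (1−cosθ)·[k]×²:
    [+0.94694 -0.07447 -0.31266]
    [+0.17222 +0.93891 +0.29797]
    [+0.27137 -0.33601 +0.90192]
t = (-0.1630, -0.0931, 0.6518) m
M0: Pc = R·M0+t = (-0.21050, -0.05745, +0.62356); u = 534.2·(-0.21050)/0.62356 + 323.5 = 143.1689, v = 758.8·(-0.05745)/0.62356 + 230.3 = 160.3912
M1: Pc = R·M1+t = (-0.12243, -0.04143, +0.64879); u = 534.2·(-0.12243)/0.64879 + 323.5 = 222.6945, v = 758.8·(-0.04143)/0.64879 + 230.3 = 181.8425
M2: Pc = R·M2+t = (-0.11550, -0.12875, +0.68004); u = 534.2·(-0.11550)/0.68004 + 323.5 = 232.7668, v = 758.8·(-0.12875)/0.68004 + 230.3 = 86.6379
M3: Pc = R·M3+t = (-0.20357, -0.14477, +0.65481); u = 534.2·(-0.20357)/0.65481 + 323.5 = 157.4246, v = 758.8·(-0.14477)/0.65481 + 230.3 = 62.5409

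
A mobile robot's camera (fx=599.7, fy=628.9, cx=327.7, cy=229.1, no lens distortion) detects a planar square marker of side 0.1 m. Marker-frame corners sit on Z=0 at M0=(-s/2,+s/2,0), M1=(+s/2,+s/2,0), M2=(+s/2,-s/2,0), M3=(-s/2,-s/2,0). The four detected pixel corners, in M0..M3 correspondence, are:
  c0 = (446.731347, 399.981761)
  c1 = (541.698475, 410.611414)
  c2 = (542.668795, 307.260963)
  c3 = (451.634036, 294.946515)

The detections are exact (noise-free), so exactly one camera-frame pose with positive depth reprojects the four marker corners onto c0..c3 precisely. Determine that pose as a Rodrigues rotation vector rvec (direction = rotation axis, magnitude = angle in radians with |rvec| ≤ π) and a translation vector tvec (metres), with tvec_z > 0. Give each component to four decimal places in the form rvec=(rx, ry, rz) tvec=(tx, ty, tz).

rvec=(-0.2497, -0.1441, 0.1207) tvec=(0.1716, 0.1196, 0.6109)

Intrinsics K: fx=599.7, fy=628.9, cx=327.7, cy=229.1
Marker side s = 0.1 m; corners in marker frame (Z=0):
  M0 = (-0.0500, +0.0500, 0)
  M1 = (+0.0500, +0.0500, 0)
  M2 = (+0.0500, -0.0500, 0)
  M3 = (-0.0500, -0.0500, 0)
Detected image corners:
  c0 = (446.731347, 399.981761) px
  c1 = (541.698475, 410.611414) px
  c2 = (542.668795, 307.260963) px
  c3 = (451.634036, 294.946515) px
Planar DLT: solve 8×8 A·h = b for H (H[2,2]=1):
  H  [+1032.47110 -235.50312 +496.19624]
  H  [+188.19673 +894.81154 +352.17535]
  H  [+0.20753 -0.41628 +1.00000]
B = K⁻¹H; ‖b₁‖=1.636926, ‖b₂‖=1.636926; λ = 2/(‖b₁‖+‖b₂‖) = 0.610901, sign → tz>0 ⇒ λ=+0.610901
r₁ = λ·B[:,0] = (+0.98248,+0.13663,+0.12678); r₂ = λ·B[:,1] = (-0.10094,+0.96184,-0.25430)
r₃ = r₁×r₂ = (-0.15669,+0.23705,+0.95878); SVD([r₁ r₂ r₃]) → R = UVᵀ:
  R  [+0.98248 -0.10094 -0.15669]
  R  [+0.13663 +0.96184 +0.23705]
  R  [+0.12678 -0.25430 +0.95878]
t = (+0.17164, +0.11955, +0.61090) m
tr R = 2.903096; θ = arccos((tr R − 1)/2) = 0.312564 rad = 17.909°
axis k = ((R−Rᵀ)₃₂, (R−Rᵀ)₁₃, (R−Rᵀ)₂₁) / (2 sinθ) = (-0.798954, -0.460930, +0.386285)
rvec = θ·k = (-0.249724, -0.144070, +0.120739)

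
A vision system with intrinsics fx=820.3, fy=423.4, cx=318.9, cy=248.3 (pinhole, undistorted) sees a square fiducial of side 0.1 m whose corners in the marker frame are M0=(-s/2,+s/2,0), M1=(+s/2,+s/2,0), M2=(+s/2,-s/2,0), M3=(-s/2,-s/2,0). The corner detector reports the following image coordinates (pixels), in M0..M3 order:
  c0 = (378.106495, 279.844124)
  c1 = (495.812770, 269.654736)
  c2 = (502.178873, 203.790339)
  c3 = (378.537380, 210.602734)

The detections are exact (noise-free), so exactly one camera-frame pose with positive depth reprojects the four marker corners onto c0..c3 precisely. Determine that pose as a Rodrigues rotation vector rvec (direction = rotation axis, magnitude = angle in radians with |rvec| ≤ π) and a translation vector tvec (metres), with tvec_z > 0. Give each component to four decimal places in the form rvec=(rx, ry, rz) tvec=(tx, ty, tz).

rvec=(0.3028, -0.3636, -0.0759) tvec=(0.0889, -0.0093, 0.6005)

Intrinsics K: fx=820.3, fy=423.4, cx=318.9, cy=248.3
Marker side s = 0.1 m; corners in marker frame (Z=0):
  M0 = (-0.0500, +0.0500, 0)
  M1 = (+0.0500, +0.0500, 0)
  M2 = (+0.0500, -0.0500, 0)
  M3 = (-0.0500, -0.0500, 0)
Detected image corners:
  c0 = (378.106495, 279.844124) px
  c1 = (495.812770, 269.654736) px
  c2 = (502.178873, 203.790339) px
  c3 = (378.537380, 210.602734) px
Planar DLT: solve 8×8 A·h = b for H (H[2,2]=1):
  H  [+1453.29915 +187.89326 +440.31663]
  H  [+50.42180 +797.39913 +241.71061]
  H  [+0.56379 +0.50772 +1.00000]
B = K⁻¹H; ‖b₁‖=1.665182, ‖b₂‖=1.665182; λ = 2/(‖b₁‖+‖b₂‖) = 0.600535, sign → tz>0 ⇒ λ=+0.600535
r₁ = λ·B[:,0] = (+0.93232,-0.12704,+0.33858); r₂ = λ·B[:,1] = (+0.01902,+0.95219,+0.30490)
r₃ = r₁×r₂ = (-0.36113,-0.27783,+0.89017); SVD([r₁ r₂ r₃]) → R = UVᵀ:
  R  [+0.93232 +0.01902 -0.36113]
  R  [-0.12704 +0.95219 -0.27783]
  R  [+0.33858 +0.30490 +0.89017]
t = (+0.08889, -0.00935, +0.60053) m
tr R = 2.774684; θ = arccos((tr R − 1)/2) = 0.479247 rad = 27.459°
axis k = ((R−Rᵀ)₃₂, (R−Rᵀ)₁₃, (R−Rᵀ)₂₁) / (2 sinθ) = (+0.631874, -0.758717, -0.158380)
rvec = θ·k = (+0.302824, -0.363613, -0.075903)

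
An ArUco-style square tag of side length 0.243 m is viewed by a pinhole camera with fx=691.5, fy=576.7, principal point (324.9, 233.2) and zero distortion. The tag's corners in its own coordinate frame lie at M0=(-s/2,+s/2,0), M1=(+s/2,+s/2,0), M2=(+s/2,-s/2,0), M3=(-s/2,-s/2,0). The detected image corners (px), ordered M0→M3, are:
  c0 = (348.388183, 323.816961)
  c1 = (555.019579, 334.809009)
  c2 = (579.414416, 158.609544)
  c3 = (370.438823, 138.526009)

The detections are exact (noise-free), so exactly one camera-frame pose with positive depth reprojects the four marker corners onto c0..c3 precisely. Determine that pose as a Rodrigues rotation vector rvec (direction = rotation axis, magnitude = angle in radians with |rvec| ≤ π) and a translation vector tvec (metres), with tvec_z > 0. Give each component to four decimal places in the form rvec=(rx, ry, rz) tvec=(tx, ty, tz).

rvec=(0.0605, -0.1531, 0.0919) tvec=(0.1570, 0.0089, 0.7707)

Intrinsics K: fx=691.5, fy=576.7, cx=324.9, cy=233.2
Marker side s = 0.243 m; corners in marker frame (Z=0):
  M0 = (-0.1215, +0.1215, 0)
  M1 = (+0.1215, +0.1215, 0)
  M2 = (+0.1215, -0.1215, 0)
  M3 = (-0.1215, -0.1215, 0)
Detected image corners:
  c0 = (348.388183, 323.816961) px
  c1 = (555.019579, 334.809009) px
  c2 = (579.414416, 158.609544) px
  c3 = (370.438823, 138.526009) px
Planar DLT: solve 8×8 A·h = b for H (H[2,2]=1):
  H  [+948.27845 -63.76510 +465.75642]
  H  [+111.82952 +759.81195 +239.88665]
  H  [+0.20107 +0.06889 +1.00000]
B = K⁻¹H; ‖b₁‖=1.297492, ‖b₂‖=1.297492; λ = 2/(‖b₁‖+‖b₂‖) = 0.770718, sign → tz>0 ⇒ λ=+0.770718
r₁ = λ·B[:,0] = (+0.98410,+0.08679,+0.15497); r₂ = λ·B[:,1] = (-0.09602,+0.99396,+0.05310)
r₃ = r₁×r₂ = (-0.14943,-0.06713,+0.98649); SVD([r₁ r₂ r₃]) → R = UVᵀ:
  R  [+0.98410 -0.09602 -0.14943]
  R  [+0.08679 +0.99396 -0.06713]
  R  [+0.15497 +0.05310 +0.98649]
t = (+0.15699, +0.00894, +0.77072) m
tr R = 2.964553; θ = arccos((tr R − 1)/2) = 0.188553 rad = 10.803°
axis k = ((R−Rᵀ)₃₂, (R−Rᵀ)₁₃, (R−Rᵀ)₂₁) / (2 sinθ) = (+0.320723, -0.811999, +0.487641)
rvec = θ·k = (+0.060473, -0.153105, +0.091946)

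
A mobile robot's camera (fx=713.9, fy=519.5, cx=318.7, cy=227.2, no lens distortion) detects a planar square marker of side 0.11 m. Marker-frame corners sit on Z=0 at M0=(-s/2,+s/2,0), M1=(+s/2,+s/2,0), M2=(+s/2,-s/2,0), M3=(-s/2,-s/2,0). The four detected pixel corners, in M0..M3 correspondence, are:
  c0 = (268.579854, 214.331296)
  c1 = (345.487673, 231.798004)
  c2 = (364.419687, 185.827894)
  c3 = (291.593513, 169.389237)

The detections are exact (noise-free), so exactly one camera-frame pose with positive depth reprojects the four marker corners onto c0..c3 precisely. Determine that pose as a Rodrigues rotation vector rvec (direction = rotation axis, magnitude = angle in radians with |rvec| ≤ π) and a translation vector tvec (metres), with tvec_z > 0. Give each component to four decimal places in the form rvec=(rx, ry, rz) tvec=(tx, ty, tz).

rvec=(-0.5246, -0.0613, 0.3005) tvec=(-0.0013, -0.0530, 1.0018)

Intrinsics K: fx=713.9, fy=519.5, cx=318.7, cy=227.2
Marker side s = 0.11 m; corners in marker frame (Z=0):
  M0 = (-0.0550, +0.0550, 0)
  M1 = (+0.0550, +0.0550, 0)
  M2 = (+0.0550, -0.0550, 0)
  M3 = (-0.0550, -0.0550, 0)
Detected image corners:
  c0 = (268.579854, 214.331296) px
  c1 = (345.487673, 231.798004) px
  c2 = (364.419687, 185.827894) px
  c3 = (291.593513, 169.389237) px
Planar DLT: solve 8×8 A·h = b for H (H[2,2]=1):
  H  [+674.12914 -349.72395 +317.77037]
  H  [+150.22059 +312.88574 +199.70171]
  H  [-0.01880 -0.50089 +1.00000]
B = K⁻¹H; ‖b₁‖=0.998196, ‖b₂‖=0.998196; λ = 2/(‖b₁‖+‖b₂‖) = 1.001807, sign → tz>0 ⇒ λ=+1.001807
r₁ = λ·B[:,0] = (+0.95440,+0.29792,-0.01883); r₂ = λ·B[:,1] = (-0.26675,+0.82283,-0.50179)
r₃ = r₁×r₂ = (-0.13400,+0.48394,+0.86478); SVD([r₁ r₂ r₃]) → R = UVᵀ:
  R  [+0.95440 -0.26675 -0.13400]
  R  [+0.29792 +0.82283 +0.48394]
  R  [-0.01883 -0.50179 +0.86478]
t = (-0.00130, -0.05303, +1.00181) m
tr R = 2.642014; θ = arccos((tr R − 1)/2) = 0.607624 rad = 34.814°
axis k = ((R−Rᵀ)₃₂, (R−Rᵀ)₁₃, (R−Rᵀ)₂₁) / (2 sinθ) = (-0.863288, -0.100862, +0.494531)
rvec = θ·k = (-0.524554, -0.061286, +0.300489)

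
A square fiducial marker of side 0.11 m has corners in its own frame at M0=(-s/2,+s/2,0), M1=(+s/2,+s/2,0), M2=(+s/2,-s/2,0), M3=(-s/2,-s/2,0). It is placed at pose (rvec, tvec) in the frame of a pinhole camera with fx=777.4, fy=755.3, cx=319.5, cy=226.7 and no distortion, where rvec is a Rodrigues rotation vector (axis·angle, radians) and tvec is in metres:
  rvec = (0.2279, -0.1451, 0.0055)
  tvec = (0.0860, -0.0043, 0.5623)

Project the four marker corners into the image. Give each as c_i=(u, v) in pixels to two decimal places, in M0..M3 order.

c0=(361.16, 293.18) c1=(505.28, 289.81) c2=(516.86, 147.52) c3=(366.51, 146.89)

Intrinsics K: fx=777.4, fy=755.3, cx=319.5, cy=226.7
Marker side s = 0.11 m; corners in marker frame (Z=0):
  M0 = (-0.0550, +0.0550, 0)
  M1 = (+0.0550, +0.0550, 0)
  M2 = (+0.0550, -0.0550, 0)
  M3 = (-0.0550, -0.0550, 0)
rvec = (0.2279, -0.1451, 0.0055), |rvec| = θ = 0.27023 rad = 15.483°
Rodrigues: sinθ=0.26695, 1−cosθ=0.03629; R = I + sinθ·[k]× + (1−cosθ)·[k]×²:
    [+0.98952 -0.02187 -0.14272]
    [-0.01100 +0.97417 -0.22553]
    [+0.14396 +0.22474 +0.96373]
t = (0.0860, -0.0043, 0.5623) m
M0: Pc = R·M0+t = (+0.03037, +0.04988, +0.56674); u = 777.4·(+0.03037)/0.56674 + 319.5 = 361.1634, v = 755.3·(+0.04988)/0.56674 + 226.7 = 293.1813
M1: Pc = R·M1+t = (+0.13922, +0.04867, +0.58258); u = 777.4·(+0.13922)/0.58258 + 319.5 = 505.2782, v = 755.3·(+0.04867)/0.58258 + 226.7 = 289.8054
M2: Pc = R·M2+t = (+0.14163, -0.05848, +0.55786); u = 777.4·(+0.14163)/0.55786 + 319.5 = 516.8629, v = 755.3·(-0.05848)/0.55786 + 226.7 = 147.5160
M3: Pc = R·M3+t = (+0.03278, -0.05727, +0.54202); u = 777.4·(+0.03278)/0.54202 + 319.5 = 366.5136, v = 755.3·(-0.05727)/0.54202 + 226.7 = 146.8887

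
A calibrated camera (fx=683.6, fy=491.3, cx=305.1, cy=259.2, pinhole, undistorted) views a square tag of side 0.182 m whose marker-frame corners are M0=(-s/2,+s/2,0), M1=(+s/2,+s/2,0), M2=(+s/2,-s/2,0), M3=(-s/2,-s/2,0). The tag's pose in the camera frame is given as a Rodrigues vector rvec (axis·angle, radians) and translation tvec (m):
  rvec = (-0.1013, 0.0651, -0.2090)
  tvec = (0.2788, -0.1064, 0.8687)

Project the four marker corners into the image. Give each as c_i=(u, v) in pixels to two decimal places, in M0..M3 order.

c0=(470.10, 259.93) c1=(614.20, 237.93) c2=(578.29, 138.79) c3=(437.77, 161.41)

Intrinsics K: fx=683.6, fy=491.3, cx=305.1, cy=259.2
Marker side s = 0.182 m; corners in marker frame (Z=0):
  M0 = (-0.0910, +0.0910, 0)
  M1 = (+0.0910, +0.0910, 0)
  M2 = (+0.0910, -0.0910, 0)
  M3 = (-0.0910, -0.0910, 0)
rvec = (-0.1013, 0.0651, -0.2090), |rvec| = θ = 0.24121 rad = 13.820°
Rodrigues: sinθ=0.23887, 1−cosθ=0.02895; R = I + sinθ·[k]× + (1−cosθ)·[k]×²:
    [+0.97616 +0.20370 +0.07501]
    [-0.21026 +0.97316 +0.09355]
    [-0.05394 -0.10709 +0.99279]
t = (0.2788, -0.1064, 0.8687) m
M0: Pc = R·M0+t = (+0.20851, +0.00129, +0.86386); u = 683.6·(+0.20851)/0.86386 + 305.1 = 470.0971, v = 491.3·(+0.00129)/0.86386 + 259.2 = 259.9343
M1: Pc = R·M1+t = (+0.38617, -0.03698, +0.85405); u = 683.6·(+0.38617)/0.85405 + 305.1 = 614.1974, v = 491.3·(-0.03698)/0.85405 + 259.2 = 237.9290
M2: Pc = R·M2+t = (+0.34909, -0.21409, +0.87354); u = 683.6·(+0.34909)/0.87354 + 305.1 = 578.2887, v = 491.3·(-0.21409)/0.87354 + 259.2 = 138.7895
M3: Pc = R·M3+t = (+0.17143, -0.17582, +0.88335); u = 683.6·(+0.17143)/0.88335 + 305.1 = 437.7669, v = 491.3·(-0.17582)/0.88335 + 259.2 = 161.4110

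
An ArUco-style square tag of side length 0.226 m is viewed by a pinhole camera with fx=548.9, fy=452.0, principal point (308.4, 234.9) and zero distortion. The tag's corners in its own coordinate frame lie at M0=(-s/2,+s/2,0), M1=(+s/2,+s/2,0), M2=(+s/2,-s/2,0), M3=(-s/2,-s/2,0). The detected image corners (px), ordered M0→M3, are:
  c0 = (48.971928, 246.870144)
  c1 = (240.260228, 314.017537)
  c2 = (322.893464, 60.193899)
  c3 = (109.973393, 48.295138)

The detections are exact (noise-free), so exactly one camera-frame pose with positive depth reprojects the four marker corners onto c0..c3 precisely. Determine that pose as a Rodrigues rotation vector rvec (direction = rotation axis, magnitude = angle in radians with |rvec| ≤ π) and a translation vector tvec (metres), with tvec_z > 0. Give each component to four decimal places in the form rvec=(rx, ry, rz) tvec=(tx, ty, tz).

rvec=(-0.0309, 0.5113, 0.2685) tvec=(-0.1140, -0.0678, 0.4448)

Intrinsics K: fx=548.9, fy=452.0, cx=308.4, cy=234.9
Marker side s = 0.226 m; corners in marker frame (Z=0):
  M0 = (-0.1130, +0.1130, 0)
  M1 = (+0.1130, +0.1130, 0)
  M2 = (+0.1130, -0.1130, 0)
  M3 = (-0.1130, -0.1130, 0)
Detected image corners:
  c0 = (48.971928, 246.870144) px
  c1 = (240.260228, 314.017537) px
  c2 = (322.893464, 60.193899) px
  c3 = (109.973393, 48.295138) px
Planar DLT: solve 8×8 A·h = b for H (H[2,2]=1):
  H  [+696.05002 -296.62952 +167.67350]
  H  [-7.27577 +999.86179 +165.97558]
  H  [-1.09547 +0.08432 +1.00000]
B = K⁻¹H; ‖b₁‖=2.248102, ‖b₂‖=2.248102; λ = 2/(‖b₁‖+‖b₂‖) = 0.444820, sign → tz>0 ⇒ λ=+0.444820
r₁ = λ·B[:,0] = (+0.83785,+0.24608,-0.48729); r₂ = λ·B[:,1] = (-0.26146,+0.96449,+0.03751)
r₃ = r₁×r₂ = (+0.47921,+0.09598,+0.87244); SVD([r₁ r₂ r₃]) → R = UVᵀ:
  R  [+0.83785 -0.26146 +0.47921]
  R  [+0.24608 +0.96449 +0.09598]
  R  [-0.48729 +0.03751 +0.87244]
t = (-0.11404, -0.06783, +0.44482) m
tr R = 2.674772; θ = arccos((tr R − 1)/2) = 0.578313 rad = 33.135°
axis k = ((R−Rᵀ)₃₂, (R−Rᵀ)₁₃, (R−Rᵀ)₂₁) / (2 sinθ) = (-0.053485, +0.884084, +0.464257)
rvec = θ·k = (-0.030931, +0.511277, +0.268486)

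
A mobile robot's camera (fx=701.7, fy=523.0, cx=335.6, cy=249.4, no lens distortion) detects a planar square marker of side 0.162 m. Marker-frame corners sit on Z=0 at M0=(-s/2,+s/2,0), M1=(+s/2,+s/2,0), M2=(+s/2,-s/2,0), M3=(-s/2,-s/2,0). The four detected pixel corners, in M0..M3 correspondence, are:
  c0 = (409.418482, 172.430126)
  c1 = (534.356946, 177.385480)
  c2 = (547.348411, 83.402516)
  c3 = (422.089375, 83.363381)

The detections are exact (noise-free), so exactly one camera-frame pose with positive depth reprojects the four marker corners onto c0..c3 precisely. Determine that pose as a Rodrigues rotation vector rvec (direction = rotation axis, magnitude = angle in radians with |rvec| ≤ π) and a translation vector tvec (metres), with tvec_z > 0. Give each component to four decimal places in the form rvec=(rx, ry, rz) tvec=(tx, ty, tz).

rvec=(-0.0330, 0.3075, 0.1037) tvec=(0.1844, -0.2111, 0.9174)

Intrinsics K: fx=701.7, fy=523.0, cx=335.6, cy=249.4
Marker side s = 0.162 m; corners in marker frame (Z=0):
  M0 = (-0.0810, +0.0810, 0)
  M1 = (+0.0810, +0.0810, 0)
  M2 = (+0.0810, -0.0810, 0)
  M3 = (-0.0810, -0.0810, 0)
Detected image corners:
  c0 = (409.418482, 172.430126) px
  c1 = (534.356946, 177.385480) px
  c2 = (547.348411, 83.402516) px
  c3 = (422.089375, 83.363381) px
Planar DLT: solve 8×8 A·h = b for H (H[2,2]=1):
  H  [+613.86096 -87.85459 +476.63533]
  H  [-27.36421 +562.21866 +129.04465]
  H  [-0.33108 -0.01814 +1.00000]
B = K⁻¹H; ‖b₁‖=1.090036, ‖b₂‖=1.090036; λ = 2/(‖b₁‖+‖b₂‖) = 0.917401, sign → tz>0 ⇒ λ=+0.917401
r₁ = λ·B[:,0] = (+0.94782,+0.09684,-0.30373); r₂ = λ·B[:,1] = (-0.10690,+0.99413,-0.01664)
r₃ = r₁×r₂ = (+0.30034,+0.04824,+0.95261); SVD([r₁ r₂ r₃]) → R = UVᵀ:
  R  [+0.94782 -0.10690 +0.30034]
  R  [+0.09684 +0.99413 +0.04824]
  R  [-0.30373 -0.01664 +0.95261]
t = (+0.18439, -0.21112, +0.91740) m
tr R = 2.894567; θ = arccos((tr R − 1)/2) = 0.326148 rad = 18.687°
axis k = ((R−Rᵀ)₃₂, (R−Rᵀ)₁₃, (R−Rᵀ)₂₁) / (2 sinθ) = (-0.101256, +0.942685, +0.317950)
rvec = θ·k = (-0.033024, +0.307455, +0.103699)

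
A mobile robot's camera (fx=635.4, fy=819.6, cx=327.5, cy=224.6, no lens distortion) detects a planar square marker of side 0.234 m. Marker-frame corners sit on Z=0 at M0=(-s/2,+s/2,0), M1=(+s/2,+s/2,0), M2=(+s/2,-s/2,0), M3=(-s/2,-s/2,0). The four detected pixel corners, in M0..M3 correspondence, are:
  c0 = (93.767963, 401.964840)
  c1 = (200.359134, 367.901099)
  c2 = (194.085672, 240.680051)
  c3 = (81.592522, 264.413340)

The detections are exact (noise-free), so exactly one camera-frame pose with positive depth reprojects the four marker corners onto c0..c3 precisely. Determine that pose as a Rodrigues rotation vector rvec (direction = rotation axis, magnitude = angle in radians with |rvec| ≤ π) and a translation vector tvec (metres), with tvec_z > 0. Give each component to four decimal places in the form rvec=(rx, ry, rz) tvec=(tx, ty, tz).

Intrinsics K: fx=635.4, fy=819.6, cx=327.5, cy=224.6
Marker side s = 0.234 m; corners in marker frame (Z=0):
  M0 = (-0.1170, +0.1170, 0)
  M1 = (+0.1170, +0.1170, 0)
  M2 = (+0.1170, -0.1170, 0)
  M3 = (-0.1170, -0.1170, 0)
Detected image corners:
  c0 = (93.767963, 401.964840) px
  c1 = (200.359134, 367.901099) px
  c2 = (194.085672, 240.680051) px
  c3 = (81.592522, 264.413340) px
Planar DLT: solve 8×8 A·h = b for H (H[2,2]=1):
  H  [+521.51272 +67.14416 +144.97311]
  H  [-3.90703 +628.05633 +319.64027]
  H  [+0.37681 +0.19852 +1.00000]
B = K⁻¹H; ‖b₁‖=0.739064, ‖b₂‖=0.739064; λ = 2/(‖b₁‖+‖b₂‖) = 1.353063, sign → tz>0 ⇒ λ=+1.353063
r₁ = λ·B[:,0] = (+0.84776,-0.14617,+0.50984); r₂ = λ·B[:,1] = (+0.00453,+0.96324,+0.26861)
r₃ = r₁×r₂ = (-0.53036,-0.22540,+0.81726); SVD([r₁ r₂ r₃]) → R = UVᵀ:
  R  [+0.84776 +0.00453 -0.53036]
  R  [-0.14617 +0.96324 -0.22540]
  R  [+0.50984 +0.26861 +0.81726]
t = (-0.38868, +0.15690, +1.35306) m
tr R = 2.628253; θ = arccos((tr R − 1)/2) = 0.619573 rad = 35.499°
axis k = ((R−Rᵀ)₃₂, (R−Rᵀ)₁₃, (R−Rᵀ)₂₁) / (2 sinθ) = (+0.425370, -0.895669, -0.129759)
rvec = θ·k = (+0.263548, -0.554933, -0.080395)

rvec=(0.2635, -0.5549, -0.0804) tvec=(-0.3887, 0.1569, 1.3531)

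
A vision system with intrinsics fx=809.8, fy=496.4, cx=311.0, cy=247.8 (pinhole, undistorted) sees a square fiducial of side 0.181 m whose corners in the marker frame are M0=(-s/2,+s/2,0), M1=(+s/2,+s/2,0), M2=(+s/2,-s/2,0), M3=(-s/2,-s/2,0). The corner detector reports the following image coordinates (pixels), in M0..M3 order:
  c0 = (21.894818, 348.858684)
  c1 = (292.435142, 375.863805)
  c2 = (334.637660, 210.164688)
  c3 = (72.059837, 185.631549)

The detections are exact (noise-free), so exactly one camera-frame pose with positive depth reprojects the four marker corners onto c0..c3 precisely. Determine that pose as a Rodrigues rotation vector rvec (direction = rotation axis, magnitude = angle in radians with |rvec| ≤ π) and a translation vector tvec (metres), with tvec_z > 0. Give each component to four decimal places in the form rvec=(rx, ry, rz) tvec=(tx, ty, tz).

rvec=(-0.0967, 0.0228, 0.1549) tvec=(-0.0875, 0.0337, 0.5406)

Intrinsics K: fx=809.8, fy=496.4, cx=311.0, cy=247.8
Marker side s = 0.181 m; corners in marker frame (Z=0):
  M0 = (-0.0905, +0.0905, 0)
  M1 = (+0.0905, +0.0905, 0)
  M2 = (+0.0905, -0.0905, 0)
  M3 = (-0.0905, -0.0905, 0)
Detected image corners:
  c0 = (21.894818, 348.858684) px
  c1 = (292.435142, 375.863805) px
  c2 = (334.637660, 210.164688) px
  c3 = (72.059837, 185.631549) px
Planar DLT: solve 8×8 A·h = b for H (H[2,2]=1):
  H  [+1462.31909 -286.75725 +179.95041]
  H  [+126.66758 +859.66826 +278.76480]
  H  [-0.05567 -0.17468 +1.00000]
B = K⁻¹H; ‖b₁‖=1.849777, ‖b₂‖=1.849777; λ = 2/(‖b₁‖+‖b₂‖) = 0.540606, sign → tz>0 ⇒ λ=+0.540606
r₁ = λ·B[:,0] = (+0.98777,+0.15297,-0.03010); r₂ = λ·B[:,1] = (-0.15517,+0.98336,-0.09443)
r₃ = r₁×r₂ = (+0.01515,+0.09795,+0.99508); SVD([r₁ r₂ r₃]) → R = UVᵀ:
  R  [+0.98777 -0.15517 +0.01515]
  R  [+0.15297 +0.98336 +0.09795]
  R  [-0.03010 -0.09443 +0.99508]
t = (-0.08749, +0.03372, +0.54061) m
tr R = 2.966213; θ = arccos((tr R − 1)/2) = 0.184073 rad = 10.547°
axis k = ((R−Rᵀ)₃₂, (R−Rᵀ)₁₃, (R−Rᵀ)₂₁) / (2 sinθ) = (-0.525535, +0.123601, +0.841746)
rvec = θ·k = (-0.096737, +0.022752, +0.154942)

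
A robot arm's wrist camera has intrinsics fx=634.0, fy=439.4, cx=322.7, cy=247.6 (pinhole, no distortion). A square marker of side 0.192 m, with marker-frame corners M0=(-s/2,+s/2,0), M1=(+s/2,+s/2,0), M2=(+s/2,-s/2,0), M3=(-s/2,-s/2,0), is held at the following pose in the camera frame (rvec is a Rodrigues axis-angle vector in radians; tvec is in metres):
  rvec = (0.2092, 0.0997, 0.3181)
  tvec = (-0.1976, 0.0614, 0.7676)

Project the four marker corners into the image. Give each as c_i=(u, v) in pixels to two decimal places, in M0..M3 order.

c0=(69.77, 313.82) c1=(212.81, 349.39) c2=(255.82, 249.39) c3=(104.07, 213.46)

Intrinsics K: fx=634.0, fy=439.4, cx=322.7, cy=247.6
Marker side s = 0.192 m; corners in marker frame (Z=0):
  M0 = (-0.0960, +0.0960, 0)
  M1 = (+0.0960, +0.0960, 0)
  M2 = (+0.0960, -0.0960, 0)
  M3 = (-0.0960, -0.0960, 0)
rvec = (0.2092, 0.0997, 0.3181), |rvec| = θ = 0.39356 rad = 22.550°
Rodrigues: sinθ=0.38348, 1−cosθ=0.07645; R = I + sinθ·[k]× + (1−cosθ)·[k]×²:
    [+0.94515 -0.29966 +0.12999]
    [+0.32025 +0.92845 -0.18819]
    [-0.06430 +0.21949 +0.97349]
t = (-0.1976, 0.0614, 0.7676) m
M0: Pc = R·M0+t = (-0.31710, +0.11979, +0.79484); u = 634.0·(-0.31710)/0.79484 + 322.7 = 69.7671, v = 439.4·(+0.11979)/0.79484 + 247.6 = 313.8203
M1: Pc = R·M1+t = (-0.13563, +0.18128, +0.78250); u = 634.0·(-0.13563)/0.78250 + 322.7 = 212.8070, v = 439.4·(+0.18128)/0.78250 + 247.6 = 349.3923
M2: Pc = R·M2+t = (-0.07810, +0.00301, +0.74036); u = 634.0·(-0.07810)/0.74036 + 322.7 = 255.8207, v = 439.4·(+0.00301)/0.74036 + 247.6 = 249.3876
M3: Pc = R·M3+t = (-0.25957, -0.05848, +0.75270); u = 634.0·(-0.25957)/0.75270 + 322.7 = 104.0666, v = 439.4·(-0.05848)/0.75270 + 247.6 = 213.4642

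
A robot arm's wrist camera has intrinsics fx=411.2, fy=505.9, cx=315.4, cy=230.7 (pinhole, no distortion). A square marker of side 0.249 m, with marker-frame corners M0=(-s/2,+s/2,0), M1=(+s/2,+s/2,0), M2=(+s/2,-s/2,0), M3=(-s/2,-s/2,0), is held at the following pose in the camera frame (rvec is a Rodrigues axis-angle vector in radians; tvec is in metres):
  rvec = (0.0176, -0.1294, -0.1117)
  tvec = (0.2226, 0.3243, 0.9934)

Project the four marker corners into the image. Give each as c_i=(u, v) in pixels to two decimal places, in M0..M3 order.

c0=(363.04, 469.05) c1=(461.21, 447.59) c2=(450.90, 324.52) c3=(351.78, 342.10)

Intrinsics K: fx=411.2, fy=505.9, cx=315.4, cy=230.7
Marker side s = 0.249 m; corners in marker frame (Z=0):
  M0 = (-0.1245, +0.1245, 0)
  M1 = (+0.1245, +0.1245, 0)
  M2 = (+0.1245, -0.1245, 0)
  M3 = (-0.1245, -0.1245, 0)
rvec = (0.0176, -0.1294, -0.1117), |rvec| = θ = 0.17185 rad = 9.846°
Rodrigues: sinθ=0.17100, 1−cosθ=0.01473; R = I + sinθ·[k]× + (1−cosθ)·[k]×²:
    [+0.98543 +0.11002 -0.12974]
    [-0.11229 +0.99362 -0.01030]
    [+0.12778 +0.02472 +0.99149]
t = (0.2226, 0.3243, 0.9934) m
M0: Pc = R·M0+t = (+0.11361, +0.46199, +0.98057); u = 411.2·(+0.11361)/0.98057 + 315.4 = 363.0428, v = 505.9·(+0.46199)/0.98057 + 230.7 = 469.0500
M1: Pc = R·M1+t = (+0.35898, +0.43403, +1.01239); u = 411.2·(+0.35898)/1.01239 + 315.4 = 461.2074, v = 505.9·(+0.43403)/1.01239 + 230.7 = 447.5873
M2: Pc = R·M2+t = (+0.33159, +0.18661, +1.00623); u = 411.2·(+0.33159)/1.00623 + 315.4 = 450.9049, v = 505.9·(+0.18661)/1.00623 + 230.7 = 324.5235
M3: Pc = R·M3+t = (+0.08622, +0.21457, +0.97441); u = 411.2·(+0.08622)/0.97441 + 315.4 = 351.7837, v = 505.9·(+0.21457)/0.97441 + 230.7 = 342.1033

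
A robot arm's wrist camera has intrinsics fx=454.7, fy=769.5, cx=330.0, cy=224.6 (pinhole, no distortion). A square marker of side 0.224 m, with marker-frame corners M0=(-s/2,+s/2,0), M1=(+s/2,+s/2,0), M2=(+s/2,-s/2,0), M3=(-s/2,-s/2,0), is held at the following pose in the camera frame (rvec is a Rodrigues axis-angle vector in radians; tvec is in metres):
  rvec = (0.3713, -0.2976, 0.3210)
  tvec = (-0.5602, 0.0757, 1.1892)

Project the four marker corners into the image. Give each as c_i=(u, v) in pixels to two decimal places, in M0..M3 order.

c0=(60.78, 319.76) c1=(150.24, 348.18) c2=(170.46, 227.71) c3=(76.92, 189.35)

Intrinsics K: fx=454.7, fy=769.5, cx=330.0, cy=224.6
Marker side s = 0.224 m; corners in marker frame (Z=0):
  M0 = (-0.1120, +0.1120, 0)
  M1 = (+0.1120, +0.1120, 0)
  M2 = (+0.1120, -0.1120, 0)
  M3 = (-0.1120, -0.1120, 0)
rvec = (0.3713, -0.2976, 0.3210), |rvec| = θ = 0.57400 rad = 32.888°
Rodrigues: sinθ=0.54299, 1−cosθ=0.16026; R = I + sinθ·[k]× + (1−cosθ)·[k]×²:
    [+0.90680 -0.35741 -0.22355]
    [+0.24991 +0.88282 -0.39771]
    [+0.33950 +0.30478 +0.88986]
t = (-0.5602, 0.0757, 1.1892) m
M0: Pc = R·M0+t = (-0.70179, +0.14659, +1.18531); u = 454.7·(-0.70179)/1.18531 + 330.0 = 60.7841, v = 769.5·(+0.14659)/1.18531 + 224.6 = 319.7628
M1: Pc = R·M1+t = (-0.49867, +0.20257, +1.26136); u = 454.7·(-0.49867)/1.26136 + 330.0 = 150.2379, v = 769.5·(+0.20257)/1.26136 + 224.6 = 348.1766
M2: Pc = R·M2+t = (-0.41861, +0.00481, +1.19309); u = 454.7·(-0.41861)/1.19309 + 330.0 = 170.4634, v = 769.5·(+0.00481)/1.19309 + 224.6 = 227.7052
M3: Pc = R·M3+t = (-0.62173, -0.05117, +1.11704); u = 454.7·(-0.62173)/1.11704 + 330.0 = 76.9195, v = 769.5·(-0.05117)/1.11704 + 224.6 = 189.3532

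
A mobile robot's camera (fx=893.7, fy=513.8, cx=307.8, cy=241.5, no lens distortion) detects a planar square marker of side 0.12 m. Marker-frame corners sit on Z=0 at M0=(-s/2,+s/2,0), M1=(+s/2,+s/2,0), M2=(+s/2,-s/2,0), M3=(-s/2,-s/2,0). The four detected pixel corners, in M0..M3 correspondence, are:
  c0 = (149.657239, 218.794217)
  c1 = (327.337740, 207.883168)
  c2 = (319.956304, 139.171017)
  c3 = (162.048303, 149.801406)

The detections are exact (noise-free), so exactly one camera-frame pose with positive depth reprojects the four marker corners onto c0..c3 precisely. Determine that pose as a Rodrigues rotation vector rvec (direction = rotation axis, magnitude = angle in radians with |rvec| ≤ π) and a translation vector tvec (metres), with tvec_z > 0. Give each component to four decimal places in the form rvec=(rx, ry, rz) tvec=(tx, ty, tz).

rvec=(-0.6691, 0.1072, -0.0721) tvec=(-0.0485, -0.0795, 0.6325)

Intrinsics K: fx=893.7, fy=513.8, cx=307.8, cy=241.5
Marker side s = 0.12 m; corners in marker frame (Z=0):
  M0 = (-0.0600, +0.0600, 0)
  M1 = (+0.0600, +0.0600, 0)
  M2 = (+0.0600, -0.0600, 0)
  M3 = (-0.0600, -0.0600, 0)
Detected image corners:
  c0 = (149.657239, 218.794217) px
  c1 = (327.337740, 207.883168) px
  c2 = (319.956304, 139.171017) px
  c3 = (162.048303, 149.801406) px
Planar DLT: solve 8×8 A·h = b for H (H[2,2]=1):
  H  [+1364.67065 -257.32539 +239.22014]
  H  [-111.14294 +397.77010 +176.91915]
  H  [-0.11992 -0.98377 +1.00000]
B = K⁻¹H; ‖b₁‖=1.580983, ‖b₂‖=1.580983; λ = 2/(‖b₁‖+‖b₂‖) = 0.632518, sign → tz>0 ⇒ λ=+0.632518
r₁ = λ·B[:,0] = (+0.99197,-0.10117,-0.07585); r₂ = λ·B[:,1] = (+0.03219,+0.78215,-0.62225)
r₃ = r₁×r₂ = (+0.12228,+0.61482,+0.77913); SVD([r₁ r₂ r₃]) → R = UVᵀ:
  R  [+0.99197 +0.03219 +0.12228]
  R  [-0.10117 +0.78215 +0.61482]
  R  [-0.07585 -0.62225 +0.77913]
t = (-0.04854, -0.07950, +0.63252) m
tr R = 2.553260; θ = arccos((tr R − 1)/2) = 0.681498 rad = 39.047°
axis k = ((R−Rᵀ)₃₂, (R−Rᵀ)₁₃, (R−Rᵀ)₂₁) / (2 sinθ) = (-0.981868, +0.157263, -0.105847)
rvec = θ·k = (-0.669141, +0.107174, -0.072134)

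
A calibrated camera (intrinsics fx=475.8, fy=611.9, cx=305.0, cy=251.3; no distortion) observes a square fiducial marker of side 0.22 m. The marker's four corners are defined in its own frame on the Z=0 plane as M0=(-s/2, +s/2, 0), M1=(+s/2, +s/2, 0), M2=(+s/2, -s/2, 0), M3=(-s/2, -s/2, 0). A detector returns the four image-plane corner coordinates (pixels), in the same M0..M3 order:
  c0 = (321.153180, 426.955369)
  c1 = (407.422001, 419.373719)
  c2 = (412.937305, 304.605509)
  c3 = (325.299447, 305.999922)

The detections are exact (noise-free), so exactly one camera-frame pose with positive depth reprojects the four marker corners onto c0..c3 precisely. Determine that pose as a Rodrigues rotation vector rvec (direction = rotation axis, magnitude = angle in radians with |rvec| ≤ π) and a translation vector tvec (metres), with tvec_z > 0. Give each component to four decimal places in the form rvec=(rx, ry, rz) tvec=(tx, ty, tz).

Intrinsics K: fx=475.8, fy=611.9, cx=305.0, cy=251.3
Marker side s = 0.22 m; corners in marker frame (Z=0):
  M0 = (-0.1100, +0.1100, 0)
  M1 = (+0.1100, +0.1100, 0)
  M2 = (+0.1100, -0.1100, 0)
  M3 = (-0.1100, -0.1100, 0)
Detected image corners:
  c0 = (321.153180, 426.955369) px
  c1 = (407.422001, 419.373719) px
  c2 = (412.937305, 304.605509) px
  c3 = (325.299447, 305.999922) px
Planar DLT: solve 8×8 A·h = b for H (H[2,2]=1):
  H  [+483.90177 +9.12972 +367.83705]
  H  [+67.55956 +566.32220 +364.72495]
  H  [+0.24185 +0.08500 +1.00000]
B = K⁻¹H; ‖b₁‖=0.895348, ‖b₂‖=0.895348; λ = 2/(‖b₁‖+‖b₂‖) = 1.116884, sign → tz>0 ⇒ λ=+1.116884
r₁ = λ·B[:,0] = (+0.96275,+0.01238,+0.27012); r₂ = λ·B[:,1] = (-0.03943,+0.99470,+0.09494)
r₃ = r₁×r₂ = (-0.26752,-0.10205,+0.95813); SVD([r₁ r₂ r₃]) → R = UVᵀ:
  R  [+0.96275 -0.03943 -0.26752]
  R  [+0.01238 +0.99470 -0.10205]
  R  [+0.27012 +0.09494 +0.95813]
t = (+0.14750, +0.20703, +1.11688) m
tr R = 2.915583; θ = arccos((tr R − 1)/2) = 0.291579 rad = 16.706°
axis k = ((R−Rᵀ)₃₂, (R−Rᵀ)₁₃, (R−Rᵀ)₂₁) / (2 sinθ) = (+0.342631, -0.935139, +0.090107)
rvec = θ·k = (+0.099904, -0.272666, +0.026273)

rvec=(0.0999, -0.2727, 0.0263) tvec=(0.1475, 0.2070, 1.1169)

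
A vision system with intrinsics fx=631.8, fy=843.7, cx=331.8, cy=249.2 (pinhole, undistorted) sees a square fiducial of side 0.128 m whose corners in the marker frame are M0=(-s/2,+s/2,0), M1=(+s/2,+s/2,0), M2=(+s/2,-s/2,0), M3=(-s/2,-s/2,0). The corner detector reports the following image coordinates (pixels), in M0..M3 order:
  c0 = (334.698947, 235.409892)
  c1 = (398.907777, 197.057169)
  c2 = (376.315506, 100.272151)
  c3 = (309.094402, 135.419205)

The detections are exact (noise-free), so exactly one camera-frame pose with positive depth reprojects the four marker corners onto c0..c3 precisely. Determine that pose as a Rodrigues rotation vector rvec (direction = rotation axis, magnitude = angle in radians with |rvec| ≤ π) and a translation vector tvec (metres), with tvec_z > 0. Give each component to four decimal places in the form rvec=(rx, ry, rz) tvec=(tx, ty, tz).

rvec=(0.1768, -0.4072, -0.3717) tvec=(0.0390, -0.1002, 1.0333)

Intrinsics K: fx=631.8, fy=843.7, cx=331.8, cy=249.2
Marker side s = 0.128 m; corners in marker frame (Z=0):
  M0 = (-0.0640, +0.0640, 0)
  M1 = (+0.0640, +0.0640, 0)
  M2 = (+0.0640, -0.0640, 0)
  M3 = (-0.0640, -0.0640, 0)
Detected image corners:
  c0 = (334.698947, 235.409892) px
  c1 = (398.907777, 197.057169) px
  c2 = (376.315506, 100.272151) px
  c3 = (309.094402, 135.419205) px
Planar DLT: solve 8×8 A·h = b for H (H[2,2]=1):
  H  [+634.38150 +270.62349 +355.65193]
  H  [-230.24633 +807.28003 +167.37114]
  H  [+0.34153 +0.23287 +1.00000]
B = K⁻¹H; ‖b₁‖=0.967742, ‖b₂‖=0.967742; λ = 2/(‖b₁‖+‖b₂‖) = 1.033333, sign → tz>0 ⇒ λ=+1.033333
r₁ = λ·B[:,0] = (+0.85222,-0.38624,+0.35291); r₂ = λ·B[:,1] = (+0.31624,+0.91765,+0.24063)
r₃ = r₁×r₂ = (-0.41679,-0.09347,+0.90418); SVD([r₁ r₂ r₃]) → R = UVᵀ:
  R  [+0.85222 +0.31624 -0.41679]
  R  [-0.38624 +0.91765 -0.09347]
  R  [+0.35291 +0.24063 +0.90418]
t = (+0.03901, -0.10022, +1.03333) m
tr R = 2.674054; θ = arccos((tr R − 1)/2) = 0.578970 rad = 33.173°
axis k = ((R−Rᵀ)₃₂, (R−Rᵀ)₁₃, (R−Rᵀ)₂₁) / (2 sinθ) = (+0.305302, -0.703362, -0.641929)
rvec = θ·k = (+0.176760, -0.407225, -0.371658)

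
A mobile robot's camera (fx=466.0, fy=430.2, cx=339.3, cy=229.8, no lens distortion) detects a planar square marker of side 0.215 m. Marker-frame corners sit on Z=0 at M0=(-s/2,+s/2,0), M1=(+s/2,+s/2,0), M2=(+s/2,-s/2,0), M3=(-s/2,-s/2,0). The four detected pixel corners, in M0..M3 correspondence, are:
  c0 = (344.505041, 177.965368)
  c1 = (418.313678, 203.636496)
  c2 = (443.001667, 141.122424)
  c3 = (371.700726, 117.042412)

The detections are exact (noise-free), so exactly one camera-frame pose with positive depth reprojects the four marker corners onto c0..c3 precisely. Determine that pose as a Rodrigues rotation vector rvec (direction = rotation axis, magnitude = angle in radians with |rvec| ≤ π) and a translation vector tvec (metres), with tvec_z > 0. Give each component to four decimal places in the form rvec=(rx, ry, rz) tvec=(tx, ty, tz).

Intrinsics K: fx=466.0, fy=430.2, cx=339.3, cy=229.8
Marker side s = 0.215 m; corners in marker frame (Z=0):
  M0 = (-0.1075, +0.1075, 0)
  M1 = (+0.1075, +0.1075, 0)
  M2 = (+0.1075, -0.1075, 0)
  M3 = (-0.1075, -0.1075, 0)
Detected image corners:
  c0 = (344.505041, 177.965368) px
  c1 = (418.313678, 203.636496) px
  c2 = (443.001667, 141.122424) px
  c3 = (371.700726, 117.042412) px
Planar DLT: solve 8×8 A·h = b for H (H[2,2]=1):
  H  [+318.35415 -190.88221 +394.44059]
  H  [+107.92469 +258.57707 +159.28684]
  H  [-0.04817 -0.17798 +1.00000]
B = K⁻¹H; ‖b₁‖=0.771166, ‖b₂‖=0.771166; λ = 2/(‖b₁‖+‖b₂‖) = 1.296738, sign → tz>0 ⇒ λ=+1.296738
r₁ = λ·B[:,0] = (+0.93137,+0.35868,-0.06247); r₂ = λ·B[:,1] = (-0.36312,+0.90270,-0.23080)
r₃ = r₁×r₂ = (-0.02639,+0.23764,+0.97100); SVD([r₁ r₂ r₃]) → R = UVᵀ:
  R  [+0.93137 -0.36312 -0.02639]
  R  [+0.35868 +0.90270 +0.23764]
  R  [-0.06247 -0.23080 +0.97100]
t = (+0.15344, -0.21255, +1.29674) m
tr R = 2.805067; θ = arccos((tr R − 1)/2) = 0.445180 rad = 25.507°
axis k = ((R−Rᵀ)₃₂, (R−Rᵀ)₁₃, (R−Rᵀ)₂₁) / (2 sinθ) = (-0.543906, +0.041887, +0.838100)
rvec = θ·k = (-0.242136, +0.018647, +0.373105)

rvec=(-0.2421, 0.0186, 0.3731) tvec=(0.1534, -0.2125, 1.2967)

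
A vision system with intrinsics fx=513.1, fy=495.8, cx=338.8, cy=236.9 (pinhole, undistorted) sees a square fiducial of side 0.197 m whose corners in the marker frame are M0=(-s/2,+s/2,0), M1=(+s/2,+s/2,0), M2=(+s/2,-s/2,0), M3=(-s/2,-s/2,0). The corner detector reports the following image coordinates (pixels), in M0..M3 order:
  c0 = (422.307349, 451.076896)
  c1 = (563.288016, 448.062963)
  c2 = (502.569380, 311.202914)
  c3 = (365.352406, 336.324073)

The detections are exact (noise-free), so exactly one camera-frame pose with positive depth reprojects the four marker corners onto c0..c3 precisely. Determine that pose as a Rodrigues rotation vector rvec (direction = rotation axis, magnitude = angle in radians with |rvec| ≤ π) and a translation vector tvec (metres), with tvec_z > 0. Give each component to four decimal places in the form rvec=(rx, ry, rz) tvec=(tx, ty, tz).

Intrinsics K: fx=513.1, fy=495.8, cx=338.8, cy=236.9
Marker side s = 0.197 m; corners in marker frame (Z=0):
  M0 = (-0.0985, +0.0985, 0)
  M1 = (+0.0985, +0.0985, 0)
  M2 = (+0.0985, -0.0985, 0)
  M3 = (-0.0985, -0.0985, 0)
Detected image corners:
  c0 = (422.307349, 451.076896) px
  c1 = (563.288016, 448.062963) px
  c2 = (502.569380, 311.202914) px
  c3 = (365.352406, 336.324073) px
Planar DLT: solve 8×8 A·h = b for H (H[2,2]=1):
  H  [+304.83800 +404.01720 +458.10796]
  H  [-405.14323 +722.41530 +388.68657]
  H  [-0.86638 +0.22912 +1.00000]
B = K⁻¹H; ‖b₁‖=1.507697, ‖b₂‖=1.507697; λ = 2/(‖b₁‖+‖b₂‖) = 0.663263, sign → tz>0 ⇒ λ=+0.663263
r₁ = λ·B[:,0] = (+0.77349,-0.26742,-0.57464); r₂ = λ·B[:,1] = (+0.42191,+0.89381,+0.15197)
r₃ = r₁×r₂ = (+0.47298,-0.35999,+0.80417); SVD([r₁ r₂ r₃]) → R = UVᵀ:
  R  [+0.77349 +0.42191 +0.47298]
  R  [-0.26742 +0.89381 -0.35999]
  R  [-0.57464 +0.15197 +0.80417]
t = (+0.15422, +0.20305, +0.66326) m
tr R = 2.471470; θ = arccos((tr R − 1)/2) = 0.744045 rad = 42.631°
axis k = ((R−Rᵀ)₃₂, (R−Rᵀ)₁₃, (R−Rᵀ)₂₁) / (2 sinθ) = (+0.377956, +0.773413, -0.508903)
rvec = θ·k = (+0.281216, +0.575454, -0.378647)

rvec=(0.2812, 0.5755, -0.3786) tvec=(0.1542, 0.2031, 0.6633)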